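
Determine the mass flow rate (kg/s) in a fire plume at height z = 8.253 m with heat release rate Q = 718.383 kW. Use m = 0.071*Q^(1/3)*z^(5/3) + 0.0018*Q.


Q^(1/3) = 8.9561
z^(5/3) = 33.704
First term = 0.071 * 8.9561 * 33.704 = 21.432
Second term = 0.0018 * 718.383 = 1.2931
m = 22.725 kg/s

22.725 kg/s


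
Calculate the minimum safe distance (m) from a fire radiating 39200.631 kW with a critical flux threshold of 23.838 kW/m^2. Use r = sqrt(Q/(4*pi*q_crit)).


4*pi*q_crit = 299.56
Q/(4*pi*q_crit) = 130.86
r = sqrt(130.86) = 11.439 m

11.439 m


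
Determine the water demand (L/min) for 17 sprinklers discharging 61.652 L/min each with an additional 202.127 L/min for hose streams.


Sprinkler demand = 17 * 61.652 = 1048.084 L/min
Total = 1048.084 + 202.127 = 1250.211 L/min

1250.211 L/min


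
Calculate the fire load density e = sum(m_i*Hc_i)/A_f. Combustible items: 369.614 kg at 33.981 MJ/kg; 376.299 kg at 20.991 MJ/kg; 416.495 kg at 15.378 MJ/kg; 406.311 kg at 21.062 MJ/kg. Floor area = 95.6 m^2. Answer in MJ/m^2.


Total energy = 369.614*33.981 + 376.299*20.991 + 416.495*15.378 + 406.311*21.062
= 12559.85 + 7898.892 + 6404.860 + 8557.722
= 35421.33 MJ
e = 35421.33 / 95.6 = 370.52 MJ/m^2

370.52 MJ/m^2


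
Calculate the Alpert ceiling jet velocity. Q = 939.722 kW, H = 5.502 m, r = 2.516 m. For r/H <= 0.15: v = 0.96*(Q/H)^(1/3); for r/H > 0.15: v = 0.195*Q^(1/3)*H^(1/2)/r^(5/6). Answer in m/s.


r/H = 2.516 / 5.502 = 0.45729
r/H > 0.15, so v = 0.195*Q^(1/3)*H^(1/2)/r^(5/6)
Q^(1/3) = 9.7949
H^(1/2) = 2.3456
r^(5/6) = 2.1574
v = 0.195 * 9.7949 * 2.3456 / 2.1574 = 2.0767 m/s

2.0767 m/s


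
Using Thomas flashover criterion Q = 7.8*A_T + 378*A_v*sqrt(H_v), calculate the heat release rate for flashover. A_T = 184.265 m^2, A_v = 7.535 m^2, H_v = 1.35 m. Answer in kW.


7.8*A_T = 1437.267
sqrt(H_v) = 1.1619
378*A_v*sqrt(H_v) = 3309.3
Q = 1437.267 + 3309.3 = 4746.6 kW

4746.6 kW


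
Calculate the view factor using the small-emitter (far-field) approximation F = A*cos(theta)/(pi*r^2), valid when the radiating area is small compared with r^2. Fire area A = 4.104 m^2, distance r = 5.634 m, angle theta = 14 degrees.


cos(14 deg) = 0.97030
pi*r^2 = 99.720
F = 4.104 * 0.97030 / 99.720 = 0.039933

0.039933


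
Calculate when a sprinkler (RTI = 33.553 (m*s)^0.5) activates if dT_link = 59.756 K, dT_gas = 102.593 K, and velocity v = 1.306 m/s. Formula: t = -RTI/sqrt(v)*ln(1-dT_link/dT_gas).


dT_link/dT_gas = 0.58246
ln(1 - 0.58246) = -0.87337
t = -33.553 / sqrt(1.306) * -0.87337 = 25.642 s

25.642 s


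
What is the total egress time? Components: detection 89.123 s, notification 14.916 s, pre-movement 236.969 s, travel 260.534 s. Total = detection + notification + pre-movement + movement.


Total = 89.123 + 14.916 + 236.969 + 260.534 = 601.542 s

601.542 s


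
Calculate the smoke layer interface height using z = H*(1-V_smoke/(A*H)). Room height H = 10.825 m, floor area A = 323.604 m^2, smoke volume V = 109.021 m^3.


V/(A*H) = 0.031122
1 - 0.031122 = 0.96888
z = 10.825 * 0.96888 = 10.488 m

10.488 m


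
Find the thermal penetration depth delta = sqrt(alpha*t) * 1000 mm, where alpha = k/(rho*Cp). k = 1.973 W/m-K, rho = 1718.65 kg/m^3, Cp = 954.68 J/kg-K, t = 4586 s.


alpha = 1.973 / (1718.65 * 954.68) = 1.2025e-06 m^2/s
alpha * t = 0.0055146
delta = sqrt(0.0055146) * 1000 = 74.261 mm

74.261 mm


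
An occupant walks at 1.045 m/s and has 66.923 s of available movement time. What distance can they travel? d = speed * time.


d = 1.045 * 66.923 = 69.935 m

69.935 m


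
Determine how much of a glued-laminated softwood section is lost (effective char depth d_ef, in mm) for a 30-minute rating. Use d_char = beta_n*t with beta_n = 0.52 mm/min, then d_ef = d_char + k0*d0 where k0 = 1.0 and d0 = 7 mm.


d_char = 0.52 * 30 = 15.6 mm
d_ef = 15.6 + 1.0*7 = 22.6 mm

22.6 mm


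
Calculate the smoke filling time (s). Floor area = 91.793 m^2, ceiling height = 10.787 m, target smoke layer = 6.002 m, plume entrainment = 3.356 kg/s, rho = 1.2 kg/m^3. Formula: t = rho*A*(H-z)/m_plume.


H - z = 4.785 m
t = 1.2 * 91.793 * 4.785 / 3.356 = 157.05 s

157.05 s


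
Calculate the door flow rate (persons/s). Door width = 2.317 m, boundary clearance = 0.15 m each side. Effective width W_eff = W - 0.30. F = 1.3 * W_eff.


W_eff = 2.317 - 0.30 = 2.017 m
F = 1.3 * 2.017 = 2.6221 persons/s

2.6221 persons/s


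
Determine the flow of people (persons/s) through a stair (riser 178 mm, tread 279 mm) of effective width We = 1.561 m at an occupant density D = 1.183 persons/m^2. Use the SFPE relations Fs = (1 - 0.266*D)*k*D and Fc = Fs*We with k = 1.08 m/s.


1 - 0.266*D = 1 - 0.266*1.183 = 0.68532
Fs = 0.68532 * 1.08 * 1.183 = 0.87559 persons/(s*m)
Fc = 0.87559 * 1.561 = 1.3668 persons/s

1.3668 persons/s


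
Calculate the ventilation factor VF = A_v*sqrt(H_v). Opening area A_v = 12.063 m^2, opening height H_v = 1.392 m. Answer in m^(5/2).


sqrt(H_v) = 1.1798
VF = 12.063 * 1.1798 = 14.232 m^(5/2)

14.232 m^(5/2)


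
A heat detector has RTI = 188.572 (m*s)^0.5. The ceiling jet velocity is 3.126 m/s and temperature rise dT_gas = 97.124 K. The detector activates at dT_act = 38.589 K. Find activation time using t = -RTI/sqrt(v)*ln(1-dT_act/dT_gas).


dT_act/dT_gas = 0.39732
ln(1 - 0.39732) = -0.50636
t = -188.572 / sqrt(3.126) * -0.50636 = 54.006 s

54.006 s


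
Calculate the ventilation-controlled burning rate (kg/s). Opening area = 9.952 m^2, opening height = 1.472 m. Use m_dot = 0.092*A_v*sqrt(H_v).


sqrt(H_v) = 1.2133
m_dot = 0.092 * 9.952 * 1.2133 = 1.1108 kg/s

1.1108 kg/s


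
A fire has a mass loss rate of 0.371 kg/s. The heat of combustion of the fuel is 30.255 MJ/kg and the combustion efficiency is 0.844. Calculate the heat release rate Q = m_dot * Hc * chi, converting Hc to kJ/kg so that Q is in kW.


Hc = 30.255 MJ/kg = 30.255 * 1000 kJ/kg = 30255 kJ/kg
Q = 0.371 kg/s * 30255 kJ/kg * 0.844 = 9473.6 kW

9473.6 kW


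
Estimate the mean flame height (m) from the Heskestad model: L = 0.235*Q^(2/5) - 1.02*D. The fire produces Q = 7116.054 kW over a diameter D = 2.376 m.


Q^(2/5) = 34.745
0.235 * Q^(2/5) = 8.1651
1.02 * D = 2.4235
L = 5.7416 m

5.7416 m


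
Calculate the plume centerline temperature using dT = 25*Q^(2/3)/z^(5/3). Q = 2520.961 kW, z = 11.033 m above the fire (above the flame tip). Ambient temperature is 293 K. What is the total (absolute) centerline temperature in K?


Q^(2/3) = 185.23
z^(5/3) = 54.679
dT = 25 * 185.23 / 54.679 = 84.689 K
T = 293 + 84.689 = 377.69 K

377.69 K


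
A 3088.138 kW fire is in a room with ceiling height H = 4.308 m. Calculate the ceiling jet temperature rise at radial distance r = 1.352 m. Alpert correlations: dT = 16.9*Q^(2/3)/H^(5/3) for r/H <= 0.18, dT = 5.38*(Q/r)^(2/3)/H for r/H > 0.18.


r/H = 1.352 / 4.308 = 0.31383
r/H > 0.18, so dT = 5.38*(Q/r)^(2/3)/H
Q/r = 2284.1
(Q/r)^(2/3) = 173.44
dT = 5.38 * 173.44 / 4.308 = 216.60 K

216.60 K


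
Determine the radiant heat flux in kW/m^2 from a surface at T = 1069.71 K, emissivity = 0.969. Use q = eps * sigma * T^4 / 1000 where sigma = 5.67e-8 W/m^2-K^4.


T^4 = 1.3094e+12
q = 0.969 * 5.67e-8 * 1.3094e+12 / 1000 = 71.940 kW/m^2

71.940 kW/m^2


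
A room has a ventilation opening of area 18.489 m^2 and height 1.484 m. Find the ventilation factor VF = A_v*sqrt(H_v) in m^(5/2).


sqrt(H_v) = 1.2182
VF = 18.489 * 1.2182 = 22.523 m^(5/2)

22.523 m^(5/2)


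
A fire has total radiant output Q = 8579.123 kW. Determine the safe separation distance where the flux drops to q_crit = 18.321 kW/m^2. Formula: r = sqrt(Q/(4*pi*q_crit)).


4*pi*q_crit = 230.23
Q/(4*pi*q_crit) = 37.264
r = sqrt(37.264) = 6.1044 m

6.1044 m


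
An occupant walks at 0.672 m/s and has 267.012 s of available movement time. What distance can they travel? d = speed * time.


d = 0.672 * 267.012 = 179.43 m

179.43 m


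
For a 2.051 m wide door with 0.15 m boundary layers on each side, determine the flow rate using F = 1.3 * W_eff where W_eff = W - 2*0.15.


W_eff = 2.051 - 0.30 = 1.751 m
F = 1.3 * 1.751 = 2.2763 persons/s

2.2763 persons/s


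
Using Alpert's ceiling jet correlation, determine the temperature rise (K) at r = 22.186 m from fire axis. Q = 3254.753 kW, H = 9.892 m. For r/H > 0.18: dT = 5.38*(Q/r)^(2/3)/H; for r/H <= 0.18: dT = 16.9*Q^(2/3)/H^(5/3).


r/H = 22.186 / 9.892 = 2.2428
r/H > 0.18, so dT = 5.38*(Q/r)^(2/3)/H
Q/r = 146.70
(Q/r)^(2/3) = 27.816
dT = 5.38 * 27.816 / 9.892 = 15.128 K

15.128 K


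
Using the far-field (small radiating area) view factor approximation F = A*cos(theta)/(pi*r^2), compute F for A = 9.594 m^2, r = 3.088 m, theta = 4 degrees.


cos(4 deg) = 0.99756
pi*r^2 = 29.957
F = 9.594 * 0.99756 / 29.957 = 0.31947

0.31947


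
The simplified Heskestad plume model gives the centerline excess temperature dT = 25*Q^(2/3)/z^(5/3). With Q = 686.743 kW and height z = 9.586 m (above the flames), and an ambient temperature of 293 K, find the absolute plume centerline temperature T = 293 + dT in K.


Q^(2/3) = 77.839
z^(5/3) = 43.258
dT = 25 * 77.839 / 43.258 = 44.986 K
T = 293 + 44.986 = 337.99 K

337.99 K


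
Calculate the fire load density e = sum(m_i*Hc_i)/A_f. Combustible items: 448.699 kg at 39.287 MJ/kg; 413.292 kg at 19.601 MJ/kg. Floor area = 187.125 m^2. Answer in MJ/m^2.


Total energy = 448.699*39.287 + 413.292*19.601
= 17628.04 + 8100.936
= 25728.97 MJ
e = 25728.97 / 187.125 = 137.50 MJ/m^2

137.50 MJ/m^2


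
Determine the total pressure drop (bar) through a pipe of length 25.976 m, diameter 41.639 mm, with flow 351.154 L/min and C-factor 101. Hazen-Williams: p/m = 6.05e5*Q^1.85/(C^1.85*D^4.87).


Q^1.85 = 51188
C^1.85 = 5105.0
D^4.87 = 7.7084e+07
p/m = 0.078698 bar/m
p_total = 0.078698 * 25.976 = 2.0443 bar

2.0443 bar


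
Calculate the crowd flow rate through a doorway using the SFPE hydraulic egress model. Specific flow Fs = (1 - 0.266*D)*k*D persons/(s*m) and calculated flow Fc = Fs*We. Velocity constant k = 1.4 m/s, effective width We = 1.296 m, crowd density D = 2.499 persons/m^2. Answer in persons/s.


1 - 0.266*D = 1 - 0.266*2.499 = 0.33527
Fs = 0.33527 * 1.4 * 2.499 = 1.1730 persons/(s*m)
Fc = 1.1730 * 1.296 = 1.5202 persons/s

1.5202 persons/s


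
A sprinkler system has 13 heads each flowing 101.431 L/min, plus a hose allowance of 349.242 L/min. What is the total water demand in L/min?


Sprinkler demand = 13 * 101.431 = 1318.603 L/min
Total = 1318.603 + 349.242 = 1667.845 L/min

1667.845 L/min


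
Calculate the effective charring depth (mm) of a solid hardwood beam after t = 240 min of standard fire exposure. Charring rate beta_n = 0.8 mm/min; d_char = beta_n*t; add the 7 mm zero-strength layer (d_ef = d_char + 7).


d_char = 0.8 * 240 = 192 mm
d_ef = 192 + 1.0*7 = 199 mm

199 mm


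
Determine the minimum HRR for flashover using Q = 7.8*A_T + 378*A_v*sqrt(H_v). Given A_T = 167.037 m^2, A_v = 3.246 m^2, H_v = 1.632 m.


7.8*A_T = 1302.9
sqrt(H_v) = 1.2775
378*A_v*sqrt(H_v) = 1567.5
Q = 1302.9 + 1567.5 = 2870.4 kW

2870.4 kW


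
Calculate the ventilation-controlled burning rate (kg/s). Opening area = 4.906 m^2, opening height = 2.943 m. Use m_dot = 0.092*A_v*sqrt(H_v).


sqrt(H_v) = 1.7155
m_dot = 0.092 * 4.906 * 1.7155 = 0.77430 kg/s

0.77430 kg/s


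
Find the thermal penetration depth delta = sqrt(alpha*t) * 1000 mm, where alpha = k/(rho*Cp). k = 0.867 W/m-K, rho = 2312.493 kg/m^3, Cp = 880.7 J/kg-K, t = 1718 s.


alpha = 0.867 / (2312.493 * 880.7) = 4.2571e-07 m^2/s
alpha * t = 0.00073136
delta = sqrt(0.00073136) * 1000 = 27.044 mm

27.044 mm


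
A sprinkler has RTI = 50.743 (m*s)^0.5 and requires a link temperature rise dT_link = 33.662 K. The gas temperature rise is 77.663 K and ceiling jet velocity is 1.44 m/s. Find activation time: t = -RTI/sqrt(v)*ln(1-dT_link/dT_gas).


dT_link/dT_gas = 0.43344
ln(1 - 0.43344) = -0.56817
t = -50.743 / sqrt(1.44) * -0.56817 = 24.025 s

24.025 s


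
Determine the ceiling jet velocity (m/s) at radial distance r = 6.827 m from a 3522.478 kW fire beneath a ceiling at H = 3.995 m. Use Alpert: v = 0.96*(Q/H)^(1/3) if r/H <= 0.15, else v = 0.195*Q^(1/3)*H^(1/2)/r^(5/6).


r/H = 6.827 / 3.995 = 1.7089
r/H > 0.15, so v = 0.195*Q^(1/3)*H^(1/2)/r^(5/6)
Q^(1/3) = 15.215
H^(1/2) = 1.9987
r^(5/6) = 4.9567
v = 0.195 * 15.215 * 1.9987 / 4.9567 = 1.1964 m/s

1.1964 m/s


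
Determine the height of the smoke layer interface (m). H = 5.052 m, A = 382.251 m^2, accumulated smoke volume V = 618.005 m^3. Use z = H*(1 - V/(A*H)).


V/(A*H) = 0.32002
1 - 0.32002 = 0.67998
z = 5.052 * 0.67998 = 3.4352 m

3.4352 m


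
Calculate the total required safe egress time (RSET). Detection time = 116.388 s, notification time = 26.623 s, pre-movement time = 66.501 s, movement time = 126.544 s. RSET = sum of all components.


Total = 116.388 + 26.623 + 66.501 + 126.544 = 336.056 s

336.056 s


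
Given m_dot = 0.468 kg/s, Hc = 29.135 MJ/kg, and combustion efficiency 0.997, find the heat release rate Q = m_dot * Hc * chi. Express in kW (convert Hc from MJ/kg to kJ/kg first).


Hc = 29.135 MJ/kg = 29.135 * 1000 kJ/kg = 29135 kJ/kg
Q = 0.468 kg/s * 29135 kJ/kg * 0.997 = 13594 kW

13594 kW


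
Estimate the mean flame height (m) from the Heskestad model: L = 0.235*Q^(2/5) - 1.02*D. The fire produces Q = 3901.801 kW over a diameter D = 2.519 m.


Q^(2/5) = 27.322
0.235 * Q^(2/5) = 6.4206
1.02 * D = 2.5694
L = 3.8512 m

3.8512 m


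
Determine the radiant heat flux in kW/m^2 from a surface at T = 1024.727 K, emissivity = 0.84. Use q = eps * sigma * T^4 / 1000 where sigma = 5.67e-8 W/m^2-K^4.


T^4 = 1.1026e+12
q = 0.84 * 5.67e-8 * 1.1026e+12 / 1000 = 52.516 kW/m^2

52.516 kW/m^2


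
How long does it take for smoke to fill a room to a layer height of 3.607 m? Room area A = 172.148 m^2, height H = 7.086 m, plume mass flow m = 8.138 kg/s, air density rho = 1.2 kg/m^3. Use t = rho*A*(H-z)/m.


H - z = 3.479 m
t = 1.2 * 172.148 * 3.479 / 8.138 = 88.312 s

88.312 s


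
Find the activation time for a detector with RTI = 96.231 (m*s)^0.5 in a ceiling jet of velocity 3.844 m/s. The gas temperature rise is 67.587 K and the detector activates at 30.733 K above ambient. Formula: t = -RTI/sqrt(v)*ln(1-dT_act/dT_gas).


dT_act/dT_gas = 0.45472
ln(1 - 0.45472) = -0.60645
t = -96.231 / sqrt(3.844) * -0.60645 = 29.766 s

29.766 s


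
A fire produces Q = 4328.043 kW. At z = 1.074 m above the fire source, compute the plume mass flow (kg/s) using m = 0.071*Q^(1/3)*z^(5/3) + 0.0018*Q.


Q^(1/3) = 16.297
z^(5/3) = 1.1264
First term = 0.071 * 16.297 * 1.1264 = 1.3033
Second term = 0.0018 * 4328.043 = 7.7905
m = 9.0937 kg/s

9.0937 kg/s


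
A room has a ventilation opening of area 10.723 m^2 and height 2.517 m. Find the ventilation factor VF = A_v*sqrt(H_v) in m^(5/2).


sqrt(H_v) = 1.5865
VF = 10.723 * 1.5865 = 17.012 m^(5/2)

17.012 m^(5/2)


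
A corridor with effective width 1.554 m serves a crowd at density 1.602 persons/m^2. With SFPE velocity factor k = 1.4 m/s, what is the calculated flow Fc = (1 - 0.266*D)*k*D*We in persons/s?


1 - 0.266*D = 1 - 0.266*1.602 = 0.57387
Fs = 0.57387 * 1.4 * 1.602 = 1.2871 persons/(s*m)
Fc = 1.2871 * 1.554 = 2.0001 persons/s

2.0001 persons/s


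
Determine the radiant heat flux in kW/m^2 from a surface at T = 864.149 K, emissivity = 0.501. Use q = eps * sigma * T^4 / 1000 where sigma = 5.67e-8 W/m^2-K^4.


T^4 = 5.5764e+11
q = 0.501 * 5.67e-8 * 5.5764e+11 / 1000 = 15.841 kW/m^2

15.841 kW/m^2


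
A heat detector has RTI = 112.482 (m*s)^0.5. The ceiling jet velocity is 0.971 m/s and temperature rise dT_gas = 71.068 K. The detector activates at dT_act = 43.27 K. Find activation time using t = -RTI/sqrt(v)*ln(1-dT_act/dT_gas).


dT_act/dT_gas = 0.60885
ln(1 - 0.60885) = -0.93867
t = -112.482 / sqrt(0.971) * -0.93867 = 107.15 s

107.15 s


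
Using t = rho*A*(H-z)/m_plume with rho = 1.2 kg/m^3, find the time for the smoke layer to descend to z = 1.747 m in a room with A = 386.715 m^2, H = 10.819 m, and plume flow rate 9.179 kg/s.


H - z = 9.072 m
t = 1.2 * 386.715 * 9.072 / 9.179 = 458.65 s

458.65 s


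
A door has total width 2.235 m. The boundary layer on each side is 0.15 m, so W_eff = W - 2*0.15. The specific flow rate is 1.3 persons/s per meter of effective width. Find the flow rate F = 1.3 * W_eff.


W_eff = 2.235 - 0.30 = 1.935 m
F = 1.3 * 1.935 = 2.5155 persons/s

2.5155 persons/s


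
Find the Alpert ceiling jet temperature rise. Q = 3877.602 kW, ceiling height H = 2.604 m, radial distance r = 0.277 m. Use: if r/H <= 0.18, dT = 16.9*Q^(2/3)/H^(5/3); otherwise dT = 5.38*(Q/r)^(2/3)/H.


r/H = 0.277 / 2.604 = 0.10637
r/H <= 0.18, so dT = 16.9*Q^(2/3)/H^(5/3)
Q^(2/3) = 246.82
H^(5/3) = 4.9287
dT = 16.9 * 246.82 / 4.9287 = 846.31 K

846.31 K


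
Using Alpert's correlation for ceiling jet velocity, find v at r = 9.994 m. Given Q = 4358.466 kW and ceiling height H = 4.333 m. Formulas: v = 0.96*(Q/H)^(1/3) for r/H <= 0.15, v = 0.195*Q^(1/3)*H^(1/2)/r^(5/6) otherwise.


r/H = 9.994 / 4.333 = 2.3065
r/H > 0.15, so v = 0.195*Q^(1/3)*H^(1/2)/r^(5/6)
Q^(1/3) = 16.335
H^(1/2) = 2.0816
r^(5/6) = 6.8095
v = 0.195 * 16.335 * 2.0816 / 6.8095 = 0.97370 m/s

0.97370 m/s


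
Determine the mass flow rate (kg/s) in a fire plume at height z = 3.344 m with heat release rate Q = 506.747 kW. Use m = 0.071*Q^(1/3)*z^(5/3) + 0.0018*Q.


Q^(1/3) = 7.9725
z^(5/3) = 7.4779
First term = 0.071 * 7.9725 * 7.4779 = 4.2328
Second term = 0.0018 * 506.747 = 0.91214
m = 5.1450 kg/s

5.1450 kg/s


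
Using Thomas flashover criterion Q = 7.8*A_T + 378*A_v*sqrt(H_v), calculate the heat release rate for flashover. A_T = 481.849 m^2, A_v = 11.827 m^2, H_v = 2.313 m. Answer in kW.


7.8*A_T = 3758.4
sqrt(H_v) = 1.5209
378*A_v*sqrt(H_v) = 6799.1
Q = 3758.4 + 6799.1 = 10558 kW

10558 kW


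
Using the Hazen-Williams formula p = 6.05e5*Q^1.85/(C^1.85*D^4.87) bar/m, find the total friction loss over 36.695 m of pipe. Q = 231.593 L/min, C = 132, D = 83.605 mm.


Q^1.85 = 23700
C^1.85 = 8376.5
D^4.87 = 2.2976e+09
p/m = 0.00074501 bar/m
p_total = 0.00074501 * 36.695 = 0.027338 bar

0.027338 bar


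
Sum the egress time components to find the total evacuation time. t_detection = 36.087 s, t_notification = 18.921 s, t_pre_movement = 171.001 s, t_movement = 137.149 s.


Total = 36.087 + 18.921 + 171.001 + 137.149 = 363.158 s

363.158 s


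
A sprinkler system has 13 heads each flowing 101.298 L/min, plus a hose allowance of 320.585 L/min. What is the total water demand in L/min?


Sprinkler demand = 13 * 101.298 = 1316.874 L/min
Total = 1316.874 + 320.585 = 1637.459 L/min

1637.459 L/min


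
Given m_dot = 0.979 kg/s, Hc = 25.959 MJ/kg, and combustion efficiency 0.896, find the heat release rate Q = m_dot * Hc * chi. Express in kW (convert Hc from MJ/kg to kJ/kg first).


Hc = 25.959 MJ/kg = 25.959 * 1000 kJ/kg = 25959 kJ/kg
Q = 0.979 kg/s * 25959 kJ/kg * 0.896 = 22771 kW

22771 kW


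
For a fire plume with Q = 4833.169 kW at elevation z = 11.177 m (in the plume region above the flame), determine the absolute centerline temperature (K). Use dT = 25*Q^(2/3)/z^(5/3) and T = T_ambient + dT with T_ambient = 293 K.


Q^(2/3) = 285.86
z^(5/3) = 55.874
dT = 25 * 285.86 / 55.874 = 127.90 K
T = 293 + 127.90 = 420.90 K

420.90 K


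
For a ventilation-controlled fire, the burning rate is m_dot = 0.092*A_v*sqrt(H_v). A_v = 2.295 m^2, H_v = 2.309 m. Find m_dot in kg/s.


sqrt(H_v) = 1.5195
m_dot = 0.092 * 2.295 * 1.5195 = 0.32084 kg/s

0.32084 kg/s


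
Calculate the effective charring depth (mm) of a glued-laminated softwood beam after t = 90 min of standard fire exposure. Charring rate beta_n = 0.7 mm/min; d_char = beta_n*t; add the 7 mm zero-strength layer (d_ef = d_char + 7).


d_char = 0.7 * 90 = 63 mm
d_ef = 63 + 1.0*7 = 70 mm

70 mm


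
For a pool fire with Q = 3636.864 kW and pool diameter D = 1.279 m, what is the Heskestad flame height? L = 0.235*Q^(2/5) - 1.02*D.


Q^(2/5) = 26.564
0.235 * Q^(2/5) = 6.2425
1.02 * D = 1.3046
L = 4.9379 m

4.9379 m


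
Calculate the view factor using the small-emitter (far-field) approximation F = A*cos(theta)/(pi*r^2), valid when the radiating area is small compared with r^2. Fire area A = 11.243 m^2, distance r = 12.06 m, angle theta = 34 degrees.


cos(34 deg) = 0.82904
pi*r^2 = 456.92
F = 11.243 * 0.82904 / 456.92 = 0.020399

0.020399


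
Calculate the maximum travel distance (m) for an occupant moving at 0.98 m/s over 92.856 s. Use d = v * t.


d = 0.98 * 92.856 = 90.999 m

90.999 m


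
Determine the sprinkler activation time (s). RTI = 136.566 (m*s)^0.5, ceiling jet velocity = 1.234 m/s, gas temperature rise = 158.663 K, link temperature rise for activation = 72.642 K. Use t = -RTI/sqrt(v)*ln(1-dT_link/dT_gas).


dT_link/dT_gas = 0.45784
ln(1 - 0.45784) = -0.61219
t = -136.566 / sqrt(1.234) * -0.61219 = 75.261 s

75.261 s


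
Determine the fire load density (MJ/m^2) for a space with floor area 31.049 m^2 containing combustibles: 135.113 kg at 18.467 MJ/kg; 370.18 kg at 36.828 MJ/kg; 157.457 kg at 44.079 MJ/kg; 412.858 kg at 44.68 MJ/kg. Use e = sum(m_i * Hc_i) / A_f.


Total energy = 135.113*18.467 + 370.18*36.828 + 157.457*44.079 + 412.858*44.68
= 2495.132 + 13632.99 + 6940.547 + 18446.50
= 41515.16 MJ
e = 41515.16 / 31.049 = 1337.1 MJ/m^2

1337.1 MJ/m^2


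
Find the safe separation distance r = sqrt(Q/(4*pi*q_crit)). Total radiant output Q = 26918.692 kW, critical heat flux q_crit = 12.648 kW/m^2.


4*pi*q_crit = 158.94
Q/(4*pi*q_crit) = 169.36
r = sqrt(169.36) = 13.014 m

13.014 m


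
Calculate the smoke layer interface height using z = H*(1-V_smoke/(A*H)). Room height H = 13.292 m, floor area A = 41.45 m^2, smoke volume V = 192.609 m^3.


V/(A*H) = 0.34959
1 - 0.34959 = 0.65041
z = 13.292 * 0.65041 = 8.6452 m

8.6452 m


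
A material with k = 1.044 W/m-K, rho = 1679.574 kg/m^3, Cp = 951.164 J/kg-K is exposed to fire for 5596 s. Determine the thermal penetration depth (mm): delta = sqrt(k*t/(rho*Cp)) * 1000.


alpha = 1.044 / (1679.574 * 951.164) = 6.5350e-07 m^2/s
alpha * t = 0.0036570
delta = sqrt(0.0036570) * 1000 = 60.473 mm

60.473 mm


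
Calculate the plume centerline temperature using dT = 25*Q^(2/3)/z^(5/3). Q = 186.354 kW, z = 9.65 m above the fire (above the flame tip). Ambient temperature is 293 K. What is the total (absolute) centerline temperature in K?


Q^(2/3) = 32.626
z^(5/3) = 43.740
dT = 25 * 32.626 / 43.740 = 18.647 K
T = 293 + 18.647 = 311.65 K

311.65 K


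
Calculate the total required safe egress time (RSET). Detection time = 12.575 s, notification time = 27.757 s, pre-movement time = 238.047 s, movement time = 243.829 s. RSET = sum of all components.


Total = 12.575 + 27.757 + 238.047 + 243.829 = 522.208 s

522.208 s


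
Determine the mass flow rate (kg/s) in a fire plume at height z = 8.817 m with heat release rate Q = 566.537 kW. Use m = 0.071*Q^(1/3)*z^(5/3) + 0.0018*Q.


Q^(1/3) = 8.2745
z^(5/3) = 37.630
First term = 0.071 * 8.2745 * 37.630 = 22.107
Second term = 0.0018 * 566.537 = 1.0198
m = 23.127 kg/s

23.127 kg/s


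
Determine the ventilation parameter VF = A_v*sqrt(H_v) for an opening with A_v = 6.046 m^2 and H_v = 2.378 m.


sqrt(H_v) = 1.5421
VF = 6.046 * 1.5421 = 9.3234 m^(5/2)

9.3234 m^(5/2)


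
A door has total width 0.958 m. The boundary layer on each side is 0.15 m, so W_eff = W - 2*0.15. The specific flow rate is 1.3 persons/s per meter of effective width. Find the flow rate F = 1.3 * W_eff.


W_eff = 0.958 - 0.30 = 0.658 m
F = 1.3 * 0.658 = 0.85540 persons/s

0.85540 persons/s


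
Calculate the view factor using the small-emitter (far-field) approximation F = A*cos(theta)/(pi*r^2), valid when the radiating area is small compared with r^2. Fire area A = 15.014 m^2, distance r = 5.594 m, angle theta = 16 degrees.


cos(16 deg) = 0.96126
pi*r^2 = 98.309
F = 15.014 * 0.96126 / 98.309 = 0.14681

0.14681


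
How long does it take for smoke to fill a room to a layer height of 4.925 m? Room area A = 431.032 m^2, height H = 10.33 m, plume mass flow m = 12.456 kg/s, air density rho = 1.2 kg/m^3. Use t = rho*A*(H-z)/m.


H - z = 5.405 m
t = 1.2 * 431.032 * 5.405 / 12.456 = 224.44 s

224.44 s


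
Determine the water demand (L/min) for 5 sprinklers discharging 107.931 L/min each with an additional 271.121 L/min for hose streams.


Sprinkler demand = 5 * 107.931 = 539.655 L/min
Total = 539.655 + 271.121 = 810.776 L/min

810.776 L/min


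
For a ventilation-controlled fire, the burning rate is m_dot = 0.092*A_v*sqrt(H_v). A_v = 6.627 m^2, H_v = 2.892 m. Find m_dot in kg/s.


sqrt(H_v) = 1.7006
m_dot = 0.092 * 6.627 * 1.7006 = 1.0368 kg/s

1.0368 kg/s


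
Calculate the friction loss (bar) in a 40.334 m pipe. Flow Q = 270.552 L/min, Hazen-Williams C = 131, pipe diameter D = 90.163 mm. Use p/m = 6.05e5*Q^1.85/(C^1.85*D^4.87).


Q^1.85 = 31598
C^1.85 = 8259.5
D^4.87 = 3.3189e+09
p/m = 0.00069740 bar/m
p_total = 0.00069740 * 40.334 = 0.028129 bar

0.028129 bar


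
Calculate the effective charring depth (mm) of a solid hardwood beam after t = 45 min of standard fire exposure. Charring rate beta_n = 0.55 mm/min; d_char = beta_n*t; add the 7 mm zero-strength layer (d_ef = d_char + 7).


d_char = 0.55 * 45 = 24.75 mm
d_ef = 24.75 + 1.0*7 = 31.75 mm

31.75 mm


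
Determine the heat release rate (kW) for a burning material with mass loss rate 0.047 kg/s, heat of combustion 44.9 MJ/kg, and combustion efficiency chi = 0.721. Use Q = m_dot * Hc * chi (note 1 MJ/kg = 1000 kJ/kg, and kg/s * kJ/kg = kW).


Hc = 44.9 MJ/kg = 44.9 * 1000 kJ/kg = 44900 kJ/kg
Q = 0.047 kg/s * 44900 kJ/kg * 0.721 = 1521.5 kW

1521.5 kW


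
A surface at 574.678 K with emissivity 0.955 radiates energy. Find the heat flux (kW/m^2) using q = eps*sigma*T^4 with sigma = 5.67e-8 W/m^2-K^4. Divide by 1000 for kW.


T^4 = 1.0907e+11
q = 0.955 * 5.67e-8 * 1.0907e+11 / 1000 = 5.9059 kW/m^2

5.9059 kW/m^2


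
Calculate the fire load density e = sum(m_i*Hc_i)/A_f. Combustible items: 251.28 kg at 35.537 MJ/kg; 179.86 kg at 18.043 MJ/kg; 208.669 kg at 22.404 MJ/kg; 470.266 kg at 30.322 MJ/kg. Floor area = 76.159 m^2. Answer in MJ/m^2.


Total energy = 251.28*35.537 + 179.86*18.043 + 208.669*22.404 + 470.266*30.322
= 8929.737 + 3245.214 + 4675.020 + 14259.41
= 31109.38 MJ
e = 31109.38 / 76.159 = 408.48 MJ/m^2

408.48 MJ/m^2


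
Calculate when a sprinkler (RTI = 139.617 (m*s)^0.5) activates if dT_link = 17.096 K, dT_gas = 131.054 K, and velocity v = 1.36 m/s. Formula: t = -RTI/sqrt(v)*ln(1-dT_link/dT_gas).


dT_link/dT_gas = 0.13045
ln(1 - 0.13045) = -0.13978
t = -139.617 / sqrt(1.36) * -0.13978 = 16.734 s

16.734 s


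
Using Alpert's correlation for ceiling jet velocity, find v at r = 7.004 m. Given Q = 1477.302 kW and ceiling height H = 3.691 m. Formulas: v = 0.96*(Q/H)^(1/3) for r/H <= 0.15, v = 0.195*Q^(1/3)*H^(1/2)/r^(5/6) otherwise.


r/H = 7.004 / 3.691 = 1.8976
r/H > 0.15, so v = 0.195*Q^(1/3)*H^(1/2)/r^(5/6)
Q^(1/3) = 11.389
H^(1/2) = 1.9212
r^(5/6) = 5.0636
v = 0.195 * 11.389 * 1.9212 / 5.0636 = 0.84264 m/s

0.84264 m/s


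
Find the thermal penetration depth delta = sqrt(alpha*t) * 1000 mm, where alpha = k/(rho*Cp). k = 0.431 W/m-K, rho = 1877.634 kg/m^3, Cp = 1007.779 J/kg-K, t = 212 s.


alpha = 0.431 / (1877.634 * 1007.779) = 2.2777e-07 m^2/s
alpha * t = 4.8288e-05
delta = sqrt(4.8288e-05) * 1000 = 6.9489 mm

6.9489 mm


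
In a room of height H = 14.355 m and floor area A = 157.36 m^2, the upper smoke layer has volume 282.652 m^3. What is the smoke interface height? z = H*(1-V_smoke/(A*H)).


V/(A*H) = 0.12513
1 - 0.12513 = 0.87487
z = 14.355 * 0.87487 = 12.559 m

12.559 m


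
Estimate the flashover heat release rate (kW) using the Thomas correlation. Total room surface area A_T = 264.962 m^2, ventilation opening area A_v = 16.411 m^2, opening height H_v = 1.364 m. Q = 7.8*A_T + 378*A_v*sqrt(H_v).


7.8*A_T = 2066.7
sqrt(H_v) = 1.1679
378*A_v*sqrt(H_v) = 7244.9
Q = 2066.7 + 7244.9 = 9311.6 kW

9311.6 kW


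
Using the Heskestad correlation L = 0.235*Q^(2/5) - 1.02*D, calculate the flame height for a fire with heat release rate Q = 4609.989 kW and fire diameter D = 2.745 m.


Q^(2/5) = 29.207
0.235 * Q^(2/5) = 6.8635
1.02 * D = 2.7999
L = 4.0636 m

4.0636 m


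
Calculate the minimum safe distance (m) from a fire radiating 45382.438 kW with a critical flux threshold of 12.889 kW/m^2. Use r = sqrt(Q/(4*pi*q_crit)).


4*pi*q_crit = 161.97
Q/(4*pi*q_crit) = 280.19
r = sqrt(280.19) = 16.739 m

16.739 m


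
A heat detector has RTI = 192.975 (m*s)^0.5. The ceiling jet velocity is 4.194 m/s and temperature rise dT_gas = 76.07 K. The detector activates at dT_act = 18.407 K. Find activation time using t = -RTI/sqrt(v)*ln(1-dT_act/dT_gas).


dT_act/dT_gas = 0.24197
ln(1 - 0.24197) = -0.27704
t = -192.975 / sqrt(4.194) * -0.27704 = 26.105 s

26.105 s


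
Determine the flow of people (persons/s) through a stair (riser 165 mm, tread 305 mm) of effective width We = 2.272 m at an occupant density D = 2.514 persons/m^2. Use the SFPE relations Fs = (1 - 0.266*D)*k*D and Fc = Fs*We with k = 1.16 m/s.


1 - 0.266*D = 1 - 0.266*2.514 = 0.33128
Fs = 0.33128 * 1.16 * 2.514 = 0.96608 persons/(s*m)
Fc = 0.96608 * 2.272 = 2.1949 persons/s

2.1949 persons/s


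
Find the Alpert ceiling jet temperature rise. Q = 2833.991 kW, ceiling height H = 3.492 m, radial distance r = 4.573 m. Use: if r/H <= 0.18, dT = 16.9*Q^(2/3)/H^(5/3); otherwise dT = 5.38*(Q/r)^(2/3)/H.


r/H = 4.573 / 3.492 = 1.3096
r/H > 0.18, so dT = 5.38*(Q/r)^(2/3)/H
Q/r = 619.72
(Q/r)^(2/3) = 72.688
dT = 5.38 * 72.688 / 3.492 = 111.99 K

111.99 K


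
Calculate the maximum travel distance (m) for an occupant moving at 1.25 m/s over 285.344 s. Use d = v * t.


d = 1.25 * 285.344 = 356.68 m

356.68 m


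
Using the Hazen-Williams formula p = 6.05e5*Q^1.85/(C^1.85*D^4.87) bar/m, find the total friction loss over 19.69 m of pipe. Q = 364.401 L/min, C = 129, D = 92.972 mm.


Q^1.85 = 54818
C^1.85 = 8027.7
D^4.87 = 3.8537e+09
p/m = 0.0010720 bar/m
p_total = 0.0010720 * 19.69 = 0.021108 bar

0.021108 bar


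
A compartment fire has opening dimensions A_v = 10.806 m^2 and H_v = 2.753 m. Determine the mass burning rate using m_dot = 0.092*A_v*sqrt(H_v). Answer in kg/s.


sqrt(H_v) = 1.6592
m_dot = 0.092 * 10.806 * 1.6592 = 1.6495 kg/s

1.6495 kg/s


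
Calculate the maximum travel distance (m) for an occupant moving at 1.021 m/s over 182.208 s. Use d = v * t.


d = 1.021 * 182.208 = 186.03 m

186.03 m


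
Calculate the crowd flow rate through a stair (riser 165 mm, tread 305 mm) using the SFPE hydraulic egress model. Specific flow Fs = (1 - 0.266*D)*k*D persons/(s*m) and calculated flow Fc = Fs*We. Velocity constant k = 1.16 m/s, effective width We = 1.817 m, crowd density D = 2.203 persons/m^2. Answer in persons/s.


1 - 0.266*D = 1 - 0.266*2.203 = 0.41400
Fs = 0.41400 * 1.16 * 2.203 = 1.0580 persons/(s*m)
Fc = 1.0580 * 1.817 = 1.9223 persons/s

1.9223 persons/s


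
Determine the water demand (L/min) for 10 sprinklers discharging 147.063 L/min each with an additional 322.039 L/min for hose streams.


Sprinkler demand = 10 * 147.063 = 1470.63 L/min
Total = 1470.63 + 322.039 = 1792.669 L/min

1792.669 L/min


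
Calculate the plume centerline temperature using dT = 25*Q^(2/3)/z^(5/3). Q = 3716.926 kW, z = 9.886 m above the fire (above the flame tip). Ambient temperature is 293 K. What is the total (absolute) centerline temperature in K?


Q^(2/3) = 239.95
z^(5/3) = 45.537
dT = 25 * 239.95 / 45.537 = 131.73 K
T = 293 + 131.73 = 424.73 K

424.73 K


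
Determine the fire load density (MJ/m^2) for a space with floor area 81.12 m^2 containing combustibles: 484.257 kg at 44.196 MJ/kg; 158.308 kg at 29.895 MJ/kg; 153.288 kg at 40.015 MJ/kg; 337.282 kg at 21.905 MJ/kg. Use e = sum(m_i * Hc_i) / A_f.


Total energy = 484.257*44.196 + 158.308*29.895 + 153.288*40.015 + 337.282*21.905
= 21402.22 + 4732.618 + 6133.819 + 7388.162
= 39656.82 MJ
e = 39656.82 / 81.12 = 488.87 MJ/m^2

488.87 MJ/m^2


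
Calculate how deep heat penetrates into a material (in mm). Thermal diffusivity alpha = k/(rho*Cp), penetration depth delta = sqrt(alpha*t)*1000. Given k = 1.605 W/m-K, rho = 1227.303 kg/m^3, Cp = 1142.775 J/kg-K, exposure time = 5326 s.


alpha = 1.605 / (1227.303 * 1142.775) = 1.1444e-06 m^2/s
alpha * t = 0.0060949
delta = sqrt(0.0060949) * 1000 = 78.070 mm

78.070 mm


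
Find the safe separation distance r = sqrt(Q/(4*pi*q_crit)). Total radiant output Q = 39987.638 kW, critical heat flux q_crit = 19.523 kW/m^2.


4*pi*q_crit = 245.33
Q/(4*pi*q_crit) = 162.99
r = sqrt(162.99) = 12.767 m

12.767 m


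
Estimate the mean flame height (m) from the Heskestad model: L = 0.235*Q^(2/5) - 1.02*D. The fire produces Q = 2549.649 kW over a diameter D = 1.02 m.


Q^(2/5) = 23.046
0.235 * Q^(2/5) = 5.4158
1.02 * D = 1.0404
L = 4.3754 m

4.3754 m


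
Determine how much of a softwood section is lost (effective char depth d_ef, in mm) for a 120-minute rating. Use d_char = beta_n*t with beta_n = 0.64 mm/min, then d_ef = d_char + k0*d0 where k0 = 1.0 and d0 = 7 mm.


d_char = 0.64 * 120 = 76.8 mm
d_ef = 76.8 + 1.0*7 = 83.8 mm

83.8 mm


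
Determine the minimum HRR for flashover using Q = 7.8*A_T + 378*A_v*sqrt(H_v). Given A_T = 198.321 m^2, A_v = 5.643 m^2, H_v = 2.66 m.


7.8*A_T = 1546.9
sqrt(H_v) = 1.6310
378*A_v*sqrt(H_v) = 3478.9
Q = 1546.9 + 3478.9 = 5025.8 kW

5025.8 kW


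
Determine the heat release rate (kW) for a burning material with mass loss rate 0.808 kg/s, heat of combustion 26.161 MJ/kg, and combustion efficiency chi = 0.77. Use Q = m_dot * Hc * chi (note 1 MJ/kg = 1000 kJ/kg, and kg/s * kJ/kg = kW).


Hc = 26.161 MJ/kg = 26.161 * 1000 kJ/kg = 26161 kJ/kg
Q = 0.808 kg/s * 26161 kJ/kg * 0.77 = 16276 kW

16276 kW


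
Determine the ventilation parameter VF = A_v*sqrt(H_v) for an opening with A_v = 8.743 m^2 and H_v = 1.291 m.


sqrt(H_v) = 1.1362
VF = 8.743 * 1.1362 = 9.9340 m^(5/2)

9.9340 m^(5/2)


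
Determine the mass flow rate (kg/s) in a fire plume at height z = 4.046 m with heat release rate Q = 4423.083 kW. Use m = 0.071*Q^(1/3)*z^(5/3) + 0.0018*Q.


Q^(1/3) = 16.415
z^(5/3) = 10.273
First term = 0.071 * 16.415 * 10.273 = 11.973
Second term = 0.0018 * 4423.083 = 7.9615
m = 19.935 kg/s

19.935 kg/s


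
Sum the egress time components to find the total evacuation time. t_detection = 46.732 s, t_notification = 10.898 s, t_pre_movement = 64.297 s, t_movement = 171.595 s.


Total = 46.732 + 10.898 + 64.297 + 171.595 = 293.522 s

293.522 s


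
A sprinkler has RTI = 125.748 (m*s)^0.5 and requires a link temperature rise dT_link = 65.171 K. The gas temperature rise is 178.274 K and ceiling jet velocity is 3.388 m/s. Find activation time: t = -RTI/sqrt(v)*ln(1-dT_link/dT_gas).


dT_link/dT_gas = 0.36557
ln(1 - 0.36557) = -0.45502
t = -125.748 / sqrt(3.388) * -0.45502 = 31.086 s

31.086 s


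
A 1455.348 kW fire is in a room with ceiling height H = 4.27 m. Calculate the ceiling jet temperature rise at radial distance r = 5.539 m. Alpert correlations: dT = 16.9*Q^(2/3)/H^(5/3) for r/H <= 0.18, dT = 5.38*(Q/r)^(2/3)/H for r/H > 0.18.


r/H = 5.539 / 4.27 = 1.2972
r/H > 0.18, so dT = 5.38*(Q/r)^(2/3)/H
Q/r = 262.75
(Q/r)^(2/3) = 41.023
dT = 5.38 * 41.023 / 4.27 = 51.687 K

51.687 K


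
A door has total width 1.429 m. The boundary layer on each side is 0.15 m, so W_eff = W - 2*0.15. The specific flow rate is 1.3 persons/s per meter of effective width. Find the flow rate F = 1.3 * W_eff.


W_eff = 1.429 - 0.30 = 1.129 m
F = 1.3 * 1.129 = 1.4677 persons/s

1.4677 persons/s


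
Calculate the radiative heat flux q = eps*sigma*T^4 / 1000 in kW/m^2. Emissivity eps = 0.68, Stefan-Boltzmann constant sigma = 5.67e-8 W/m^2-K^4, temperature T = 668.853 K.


T^4 = 2.0013e+11
q = 0.68 * 5.67e-8 * 2.0013e+11 / 1000 = 7.7164 kW/m^2

7.7164 kW/m^2


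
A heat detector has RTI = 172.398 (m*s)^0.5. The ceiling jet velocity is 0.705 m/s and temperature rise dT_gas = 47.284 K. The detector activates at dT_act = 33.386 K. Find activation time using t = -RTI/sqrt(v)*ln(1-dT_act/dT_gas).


dT_act/dT_gas = 0.70607
ln(1 - 0.70607) = -1.2244
t = -172.398 / sqrt(0.705) * -1.2244 = 251.40 s

251.40 s


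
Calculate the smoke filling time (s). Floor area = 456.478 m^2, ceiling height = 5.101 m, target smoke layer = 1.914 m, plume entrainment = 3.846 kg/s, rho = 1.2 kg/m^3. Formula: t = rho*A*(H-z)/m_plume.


H - z = 3.187 m
t = 1.2 * 456.478 * 3.187 / 3.846 = 453.91 s

453.91 s


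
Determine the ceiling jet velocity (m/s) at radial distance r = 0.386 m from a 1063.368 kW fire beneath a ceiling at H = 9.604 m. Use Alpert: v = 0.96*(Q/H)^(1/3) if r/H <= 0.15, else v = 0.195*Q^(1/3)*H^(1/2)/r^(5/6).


r/H = 0.386 / 9.604 = 0.040192
r/H <= 0.15, so v = 0.96*(Q/H)^(1/3)
Q/H = 110.72
(Q/H)^(1/3) = 4.8019
v = 0.96 * 4.8019 = 4.6098 m/s

4.6098 m/s


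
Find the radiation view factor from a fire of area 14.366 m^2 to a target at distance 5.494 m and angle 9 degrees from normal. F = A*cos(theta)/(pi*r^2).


cos(9 deg) = 0.98769
pi*r^2 = 94.826
F = 14.366 * 0.98769 / 94.826 = 0.14963

0.14963


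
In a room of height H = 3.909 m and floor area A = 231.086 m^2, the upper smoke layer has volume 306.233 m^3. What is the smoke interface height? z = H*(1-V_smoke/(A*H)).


V/(A*H) = 0.33901
1 - 0.33901 = 0.66099
z = 3.909 * 0.66099 = 2.5838 m

2.5838 m


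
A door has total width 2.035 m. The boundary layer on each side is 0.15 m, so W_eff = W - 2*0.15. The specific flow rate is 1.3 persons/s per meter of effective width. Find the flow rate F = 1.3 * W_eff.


W_eff = 2.035 - 0.30 = 1.735 m
F = 1.3 * 1.735 = 2.2555 persons/s

2.2555 persons/s


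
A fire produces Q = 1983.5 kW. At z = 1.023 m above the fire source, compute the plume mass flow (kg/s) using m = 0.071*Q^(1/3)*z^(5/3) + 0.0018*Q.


Q^(1/3) = 12.564
z^(5/3) = 1.0386
First term = 0.071 * 12.564 * 1.0386 = 0.92653
Second term = 0.0018 * 1983.5 = 3.5703
m = 4.4968 kg/s

4.4968 kg/s


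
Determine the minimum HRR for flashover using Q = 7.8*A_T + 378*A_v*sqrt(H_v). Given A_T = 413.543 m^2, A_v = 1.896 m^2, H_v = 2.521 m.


7.8*A_T = 3225.6
sqrt(H_v) = 1.5878
378*A_v*sqrt(H_v) = 1137.9
Q = 3225.6 + 1137.9 = 4363.6 kW

4363.6 kW


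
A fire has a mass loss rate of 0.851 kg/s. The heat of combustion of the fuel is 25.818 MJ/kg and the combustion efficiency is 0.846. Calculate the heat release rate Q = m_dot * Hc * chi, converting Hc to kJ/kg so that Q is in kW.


Hc = 25.818 MJ/kg = 25.818 * 1000 kJ/kg = 25818 kJ/kg
Q = 0.851 kg/s * 25818 kJ/kg * 0.846 = 18588 kW

18588 kW


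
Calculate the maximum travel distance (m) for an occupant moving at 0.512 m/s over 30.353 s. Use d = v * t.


d = 0.512 * 30.353 = 15.541 m

15.541 m


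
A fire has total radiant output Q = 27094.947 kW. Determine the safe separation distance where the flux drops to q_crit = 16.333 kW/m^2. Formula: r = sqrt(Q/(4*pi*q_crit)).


4*pi*q_crit = 205.25
Q/(4*pi*q_crit) = 132.01
r = sqrt(132.01) = 11.490 m

11.490 m


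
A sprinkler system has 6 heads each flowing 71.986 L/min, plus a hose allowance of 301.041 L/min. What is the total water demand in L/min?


Sprinkler demand = 6 * 71.986 = 431.916 L/min
Total = 431.916 + 301.041 = 732.957 L/min

732.957 L/min


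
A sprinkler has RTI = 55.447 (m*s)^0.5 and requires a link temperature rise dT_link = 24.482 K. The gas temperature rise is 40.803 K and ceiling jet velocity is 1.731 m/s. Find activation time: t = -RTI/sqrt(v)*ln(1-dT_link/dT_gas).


dT_link/dT_gas = 0.60000
ln(1 - 0.60000) = -0.91630
t = -55.447 / sqrt(1.731) * -0.91630 = 38.616 s

38.616 s


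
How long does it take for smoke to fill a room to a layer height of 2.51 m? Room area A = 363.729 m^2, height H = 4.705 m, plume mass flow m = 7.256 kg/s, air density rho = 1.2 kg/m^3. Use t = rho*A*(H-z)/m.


H - z = 2.195 m
t = 1.2 * 363.729 * 2.195 / 7.256 = 132.04 s

132.04 s
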